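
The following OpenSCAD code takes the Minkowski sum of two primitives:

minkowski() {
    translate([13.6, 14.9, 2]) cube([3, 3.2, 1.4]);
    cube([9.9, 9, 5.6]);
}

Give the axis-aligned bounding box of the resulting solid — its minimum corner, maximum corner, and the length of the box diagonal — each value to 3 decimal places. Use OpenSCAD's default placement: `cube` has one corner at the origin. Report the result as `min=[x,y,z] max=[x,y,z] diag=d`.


A = translate([13.6, 14.9, 2]) cube([3, 3.2, 1.4]) → bbox [13.6,14.9,2] .. [16.6,18.1,3.4]
B = cube([9.9, 9, 5.6]) → bbox [0,0,0] .. [9.9,9,5.6]
lo = A.lo+B.lo = [13.6+0, 14.9+0, 2+0] = [13.600,14.900,2.000]
hi = A.hi+B.hi = [16.6+9.9, 18.1+9, 3.4+5.6] = [26.500,27.100,9.000]
diag = √(12.9²+12.2²+7²) = √364.25 = 19.085

min=[13.600,14.900,2.000] max=[26.500,27.100,9.000] diag=19.085


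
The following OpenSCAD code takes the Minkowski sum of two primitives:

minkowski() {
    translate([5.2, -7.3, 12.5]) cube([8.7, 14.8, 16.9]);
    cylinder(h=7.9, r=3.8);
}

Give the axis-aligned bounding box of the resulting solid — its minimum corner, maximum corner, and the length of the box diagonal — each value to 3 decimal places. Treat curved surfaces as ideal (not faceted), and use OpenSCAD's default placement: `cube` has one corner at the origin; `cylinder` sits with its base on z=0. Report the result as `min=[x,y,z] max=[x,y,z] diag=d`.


A = translate([5.2, -7.3, 12.5]) cube([8.7, 14.8, 16.9]) → bbox [5.2,-7.3,12.5] .. [13.9,7.5,29.4]
B = cylinder(h=7.9, r=3.8) → bbox [-3.8,-3.8,0] .. [3.8,3.8,7.9]
lo = A.lo+B.lo = [5.2-3.8, -7.3-3.8, 12.5+0] = [1.400,-11.100,12.500]
hi = A.hi+B.hi = [13.9+3.8, 7.5+3.8, 29.4+7.9] = [17.700,11.300,37.300]
diag = √(16.3²+22.4²+24.8²) = √1382.49 = 37.182

min=[1.400,-11.100,12.500] max=[17.700,11.300,37.300] diag=37.182


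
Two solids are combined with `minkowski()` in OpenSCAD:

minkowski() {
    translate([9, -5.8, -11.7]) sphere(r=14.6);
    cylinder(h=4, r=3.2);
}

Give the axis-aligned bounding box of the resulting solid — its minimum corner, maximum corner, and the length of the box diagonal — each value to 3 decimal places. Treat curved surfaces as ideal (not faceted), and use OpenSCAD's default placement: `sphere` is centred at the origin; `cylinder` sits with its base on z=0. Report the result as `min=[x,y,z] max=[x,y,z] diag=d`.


A = translate([9, -5.8, -11.7]) sphere(r=14.6) → bbox [-5.6,-20.4,-26.3] .. [23.6,8.8,2.9]
B = cylinder(h=4, r=3.2) → bbox [-3.2,-3.2,0] .. [3.2,3.2,4]
lo = A.lo+B.lo = [-5.6-3.2, -20.4-3.2, -26.3+0] = [-8.800,-23.600,-26.300]
hi = A.hi+B.hi = [23.6+3.2, 8.8+3.2, 2.9+4] = [26.800,12.000,6.900]
diag = √(35.6²+35.6²+33.2²) = √3636.96 = 60.307

min=[-8.800,-23.600,-26.300] max=[26.800,12.000,6.900] diag=60.307


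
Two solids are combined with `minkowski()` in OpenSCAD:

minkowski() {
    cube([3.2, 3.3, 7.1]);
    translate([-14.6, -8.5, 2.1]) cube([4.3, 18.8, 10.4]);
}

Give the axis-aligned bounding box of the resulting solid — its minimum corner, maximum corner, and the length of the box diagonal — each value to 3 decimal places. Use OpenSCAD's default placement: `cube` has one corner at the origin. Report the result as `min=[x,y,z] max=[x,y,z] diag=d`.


min=[-14.600,-8.500,2.100] max=[-7.100,13.600,19.600] diag=29.170

A = translate([-14.6, -8.5, 2.1]) cube([4.3, 18.8, 10.4]) → bbox [-14.6,-8.5,2.1] .. [-10.3,10.3,12.5]
B = cube([3.2, 3.3, 7.1]) → bbox [0,0,0] .. [3.2,3.3,7.1]
lo = A.lo+B.lo = [-14.6+0, -8.5+0, 2.1+0] = [-14.600,-8.500,2.100]
hi = A.hi+B.hi = [-10.3+3.2, 10.3+3.3, 12.5+7.1] = [-7.100,13.600,19.600]
diag = √(7.5²+22.1²+17.5²) = √850.91 = 29.170


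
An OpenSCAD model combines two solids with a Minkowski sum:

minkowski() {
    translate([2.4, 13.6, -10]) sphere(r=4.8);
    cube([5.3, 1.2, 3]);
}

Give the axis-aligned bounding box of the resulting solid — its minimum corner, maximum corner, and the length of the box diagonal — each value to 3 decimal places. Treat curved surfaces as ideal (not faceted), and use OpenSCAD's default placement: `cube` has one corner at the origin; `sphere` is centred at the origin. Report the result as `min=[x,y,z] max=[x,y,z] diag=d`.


A = translate([2.4, 13.6, -10]) sphere(r=4.8) → bbox [-2.4,8.8,-14.8] .. [7.2,18.4,-5.2]
B = cube([5.3, 1.2, 3]) → bbox [0,0,0] .. [5.3,1.2,3]
lo = A.lo+B.lo = [-2.4+0, 8.8+0, -14.8+0] = [-2.400,8.800,-14.800]
hi = A.hi+B.hi = [7.2+5.3, 18.4+1.2, -5.2+3] = [12.500,19.600,-2.200]
diag = √(14.9²+10.8²+12.6²) = √497.41 = 22.303

min=[-2.400,8.800,-14.800] max=[12.500,19.600,-2.200] diag=22.303


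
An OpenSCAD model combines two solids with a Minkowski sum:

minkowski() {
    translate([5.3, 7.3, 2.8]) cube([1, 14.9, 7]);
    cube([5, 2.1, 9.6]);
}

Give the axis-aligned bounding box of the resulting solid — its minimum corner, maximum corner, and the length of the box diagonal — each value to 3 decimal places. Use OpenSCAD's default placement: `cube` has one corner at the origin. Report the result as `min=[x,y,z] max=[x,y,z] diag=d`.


A = translate([5.3, 7.3, 2.8]) cube([1, 14.9, 7]) → bbox [5.3,7.3,2.8] .. [6.3,22.2,9.8]
B = cube([5, 2.1, 9.6]) → bbox [0,0,0] .. [5,2.1,9.6]
lo = A.lo+B.lo = [5.3+0, 7.3+0, 2.8+0] = [5.300,7.300,2.800]
hi = A.hi+B.hi = [6.3+5, 22.2+2.1, 9.8+9.6] = [11.300,24.300,19.400]
diag = √(6²+17²+16.6²) = √600.56 = 24.506

min=[5.300,7.300,2.800] max=[11.300,24.300,19.400] diag=24.506


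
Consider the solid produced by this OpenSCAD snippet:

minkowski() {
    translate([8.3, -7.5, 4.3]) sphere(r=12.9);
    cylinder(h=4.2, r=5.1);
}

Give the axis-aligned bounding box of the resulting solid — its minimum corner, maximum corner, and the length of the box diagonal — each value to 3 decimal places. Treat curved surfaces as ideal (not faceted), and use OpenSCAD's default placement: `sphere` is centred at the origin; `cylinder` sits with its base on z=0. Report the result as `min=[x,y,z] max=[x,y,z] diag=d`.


min=[-9.700,-25.500,-8.600] max=[26.300,10.500,21.400] diag=59.093

A = translate([8.3, -7.5, 4.3]) sphere(r=12.9) → bbox [-4.6,-20.4,-8.6] .. [21.2,5.4,17.2]
B = cylinder(h=4.2, r=5.1) → bbox [-5.1,-5.1,0] .. [5.1,5.1,4.2]
lo = A.lo+B.lo = [-4.6-5.1, -20.4-5.1, -8.6+0] = [-9.700,-25.500,-8.600]
hi = A.hi+B.hi = [21.2+5.1, 5.4+5.1, 17.2+4.2] = [26.300,10.500,21.400]
diag = √(36²+36²+30²) = √3492 = 59.093


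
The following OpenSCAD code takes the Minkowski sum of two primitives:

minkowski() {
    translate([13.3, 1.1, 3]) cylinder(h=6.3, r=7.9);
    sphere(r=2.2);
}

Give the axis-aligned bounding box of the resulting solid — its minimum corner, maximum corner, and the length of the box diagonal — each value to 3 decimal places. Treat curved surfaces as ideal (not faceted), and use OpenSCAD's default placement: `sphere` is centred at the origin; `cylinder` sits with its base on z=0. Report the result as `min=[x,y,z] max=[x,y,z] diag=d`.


A = translate([13.3, 1.1, 3]) cylinder(h=6.3, r=7.9) → bbox [5.4,-6.8,3] .. [21.2,9,9.3]
B = sphere(r=2.2) → bbox [-2.2,-2.2,-2.2] .. [2.2,2.2,2.2]
lo = A.lo+B.lo = [5.4-2.2, -6.8-2.2, 3-2.2] = [3.200,-9.000,0.800]
hi = A.hi+B.hi = [21.2+2.2, 9+2.2, 9.3+2.2] = [23.400,11.200,11.500]
diag = √(20.2²+20.2²+10.7²) = √930.57 = 30.505

min=[3.200,-9.000,0.800] max=[23.400,11.200,11.500] diag=30.505


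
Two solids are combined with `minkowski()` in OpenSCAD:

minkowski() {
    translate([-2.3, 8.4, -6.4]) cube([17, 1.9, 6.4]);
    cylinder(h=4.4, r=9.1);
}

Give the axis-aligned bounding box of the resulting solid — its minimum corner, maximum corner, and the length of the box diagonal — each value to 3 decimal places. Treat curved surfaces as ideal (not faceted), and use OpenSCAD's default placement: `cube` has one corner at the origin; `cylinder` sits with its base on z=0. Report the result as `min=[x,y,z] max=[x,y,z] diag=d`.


A = translate([-2.3, 8.4, -6.4]) cube([17, 1.9, 6.4]) → bbox [-2.3,8.4,-6.4] .. [14.7,10.3,0]
B = cylinder(h=4.4, r=9.1) → bbox [-9.1,-9.1,0] .. [9.1,9.1,4.4]
lo = A.lo+B.lo = [-2.3-9.1, 8.4-9.1, -6.4+0] = [-11.400,-0.700,-6.400]
hi = A.hi+B.hi = [14.7+9.1, 10.3+9.1, 0+4.4] = [23.800,19.400,4.400]
diag = √(35.2²+20.1²+10.8²) = √1759.69 = 41.949

min=[-11.400,-0.700,-6.400] max=[23.800,19.400,4.400] diag=41.949


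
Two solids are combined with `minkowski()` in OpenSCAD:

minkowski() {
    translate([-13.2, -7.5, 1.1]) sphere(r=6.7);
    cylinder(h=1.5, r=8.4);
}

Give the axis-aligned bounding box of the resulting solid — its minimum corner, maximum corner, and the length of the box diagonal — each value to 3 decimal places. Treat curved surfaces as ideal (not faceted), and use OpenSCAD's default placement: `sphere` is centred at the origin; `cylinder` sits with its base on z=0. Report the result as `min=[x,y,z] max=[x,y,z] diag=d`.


min=[-28.300,-22.600,-5.600] max=[1.900,7.600,9.300] diag=45.234

A = translate([-13.2, -7.5, 1.1]) sphere(r=6.7) → bbox [-19.9,-14.2,-5.6] .. [-6.5,-0.8,7.8]
B = cylinder(h=1.5, r=8.4) → bbox [-8.4,-8.4,0] .. [8.4,8.4,1.5]
lo = A.lo+B.lo = [-19.9-8.4, -14.2-8.4, -5.6+0] = [-28.300,-22.600,-5.600]
hi = A.hi+B.hi = [-6.5+8.4, -0.8+8.4, 7.8+1.5] = [1.900,7.600,9.300]
diag = √(30.2²+30.2²+14.9²) = √2046.09 = 45.234


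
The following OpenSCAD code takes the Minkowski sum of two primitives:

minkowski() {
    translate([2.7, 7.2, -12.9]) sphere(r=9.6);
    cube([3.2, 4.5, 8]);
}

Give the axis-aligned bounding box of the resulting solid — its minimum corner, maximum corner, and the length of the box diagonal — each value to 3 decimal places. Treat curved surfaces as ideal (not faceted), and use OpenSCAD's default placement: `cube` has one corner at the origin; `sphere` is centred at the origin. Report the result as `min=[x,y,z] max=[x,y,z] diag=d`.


min=[-6.900,-2.400,-22.500] max=[15.500,21.300,4.700] diag=42.465

A = translate([2.7, 7.2, -12.9]) sphere(r=9.6) → bbox [-6.9,-2.4,-22.5] .. [12.3,16.8,-3.3]
B = cube([3.2, 4.5, 8]) → bbox [0,0,0] .. [3.2,4.5,8]
lo = A.lo+B.lo = [-6.9+0, -2.4+0, -22.5+0] = [-6.900,-2.400,-22.500]
hi = A.hi+B.hi = [12.3+3.2, 16.8+4.5, -3.3+8] = [15.500,21.300,4.700]
diag = √(22.4²+23.7²+27.2²) = √1803.29 = 42.465


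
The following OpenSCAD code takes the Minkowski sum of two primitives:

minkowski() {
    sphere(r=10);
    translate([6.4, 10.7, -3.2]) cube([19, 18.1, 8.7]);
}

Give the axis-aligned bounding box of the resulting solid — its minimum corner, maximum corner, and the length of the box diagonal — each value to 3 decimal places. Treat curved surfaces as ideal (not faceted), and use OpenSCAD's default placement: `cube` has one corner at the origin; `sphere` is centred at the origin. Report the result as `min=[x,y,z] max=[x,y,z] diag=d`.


min=[-3.600,0.700,-13.200] max=[35.400,38.800,15.500] diag=61.614

A = translate([6.4, 10.7, -3.2]) cube([19, 18.1, 8.7]) → bbox [6.4,10.7,-3.2] .. [25.4,28.8,5.5]
B = sphere(r=10) → bbox [-10,-10,-10] .. [10,10,10]
lo = A.lo+B.lo = [6.4-10, 10.7-10, -3.2-10] = [-3.600,0.700,-13.200]
hi = A.hi+B.hi = [25.4+10, 28.8+10, 5.5+10] = [35.400,38.800,15.500]
diag = √(39²+38.1²+28.7²) = √3796.3 = 61.614


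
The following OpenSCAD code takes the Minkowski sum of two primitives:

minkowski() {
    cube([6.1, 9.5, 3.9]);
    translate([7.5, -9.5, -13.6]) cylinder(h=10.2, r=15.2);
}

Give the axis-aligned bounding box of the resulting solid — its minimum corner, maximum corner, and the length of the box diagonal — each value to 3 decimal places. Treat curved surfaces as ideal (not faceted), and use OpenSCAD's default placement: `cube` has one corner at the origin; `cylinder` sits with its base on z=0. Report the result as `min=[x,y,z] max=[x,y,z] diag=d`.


min=[-7.700,-24.700,-13.600] max=[28.800,15.200,0.500] diag=55.884

A = translate([7.5, -9.5, -13.6]) cylinder(h=10.2, r=15.2) → bbox [-7.7,-24.7,-13.6] .. [22.7,5.7,-3.4]
B = cube([6.1, 9.5, 3.9]) → bbox [0,0,0] .. [6.1,9.5,3.9]
lo = A.lo+B.lo = [-7.7+0, -24.7+0, -13.6+0] = [-7.700,-24.700,-13.600]
hi = A.hi+B.hi = [22.7+6.1, 5.7+9.5, -3.4+3.9] = [28.800,15.200,0.500]
diag = √(36.5²+39.9²+14.1²) = √3123.07 = 55.884


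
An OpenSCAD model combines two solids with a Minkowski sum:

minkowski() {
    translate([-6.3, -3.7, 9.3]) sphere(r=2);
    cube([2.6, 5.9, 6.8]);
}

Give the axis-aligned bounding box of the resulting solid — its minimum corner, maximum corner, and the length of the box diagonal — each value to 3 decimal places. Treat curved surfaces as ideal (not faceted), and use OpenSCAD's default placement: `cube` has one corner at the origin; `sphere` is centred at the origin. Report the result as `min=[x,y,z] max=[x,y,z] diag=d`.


A = translate([-6.3, -3.7, 9.3]) sphere(r=2) → bbox [-8.3,-5.7,7.3] .. [-4.3,-1.7,11.3]
B = cube([2.6, 5.9, 6.8]) → bbox [0,0,0] .. [2.6,5.9,6.8]
lo = A.lo+B.lo = [-8.3+0, -5.7+0, 7.3+0] = [-8.300,-5.700,7.300]
hi = A.hi+B.hi = [-4.3+2.6, -1.7+5.9, 11.3+6.8] = [-1.700,4.200,18.100]
diag = √(6.6²+9.9²+10.8²) = √258.21 = 16.069

min=[-8.300,-5.700,7.300] max=[-1.700,4.200,18.100] diag=16.069


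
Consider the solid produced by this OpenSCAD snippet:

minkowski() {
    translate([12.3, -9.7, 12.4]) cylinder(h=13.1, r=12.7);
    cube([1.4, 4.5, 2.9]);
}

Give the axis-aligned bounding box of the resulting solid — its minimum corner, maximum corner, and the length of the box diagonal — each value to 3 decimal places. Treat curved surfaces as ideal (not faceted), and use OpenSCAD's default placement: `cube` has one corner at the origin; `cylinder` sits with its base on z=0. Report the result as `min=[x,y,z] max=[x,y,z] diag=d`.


min=[-0.400,-22.400,12.400] max=[26.400,7.500,28.400] diag=43.223

A = translate([12.3, -9.7, 12.4]) cylinder(h=13.1, r=12.7) → bbox [-0.4,-22.4,12.4] .. [25,3,25.5]
B = cube([1.4, 4.5, 2.9]) → bbox [0,0,0] .. [1.4,4.5,2.9]
lo = A.lo+B.lo = [-0.4+0, -22.4+0, 12.4+0] = [-0.400,-22.400,12.400]
hi = A.hi+B.hi = [25+1.4, 3+4.5, 25.5+2.9] = [26.400,7.500,28.400]
diag = √(26.8²+29.9²+16²) = √1868.25 = 43.223


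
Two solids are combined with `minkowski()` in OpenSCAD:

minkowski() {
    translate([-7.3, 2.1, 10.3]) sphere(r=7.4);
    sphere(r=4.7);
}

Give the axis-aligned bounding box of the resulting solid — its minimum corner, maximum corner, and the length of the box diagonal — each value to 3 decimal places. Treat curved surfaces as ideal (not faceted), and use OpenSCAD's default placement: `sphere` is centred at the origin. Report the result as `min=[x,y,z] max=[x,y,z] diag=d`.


min=[-19.400,-10.000,-1.800] max=[4.800,14.200,22.400] diag=41.916

A = translate([-7.3, 2.1, 10.3]) sphere(r=7.4) → bbox [-14.7,-5.3,2.9] .. [0.1,9.5,17.7]
B = sphere(r=4.7) → bbox [-4.7,-4.7,-4.7] .. [4.7,4.7,4.7]
lo = A.lo+B.lo = [-14.7-4.7, -5.3-4.7, 2.9-4.7] = [-19.400,-10.000,-1.800]
hi = A.hi+B.hi = [0.1+4.7, 9.5+4.7, 17.7+4.7] = [4.800,14.200,22.400]
diag = √(24.2²+24.2²+24.2²) = √1756.92 = 41.916


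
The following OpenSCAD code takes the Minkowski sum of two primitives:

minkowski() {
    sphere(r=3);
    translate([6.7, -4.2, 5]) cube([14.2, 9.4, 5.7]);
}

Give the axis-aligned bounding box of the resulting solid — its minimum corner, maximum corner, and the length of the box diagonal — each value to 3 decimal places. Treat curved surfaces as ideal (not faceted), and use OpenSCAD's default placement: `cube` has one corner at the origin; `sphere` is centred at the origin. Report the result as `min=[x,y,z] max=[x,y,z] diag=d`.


min=[3.700,-7.200,2.000] max=[23.900,8.200,13.700] diag=27.966

A = translate([6.7, -4.2, 5]) cube([14.2, 9.4, 5.7]) → bbox [6.7,-4.2,5] .. [20.9,5.2,10.7]
B = sphere(r=3) → bbox [-3,-3,-3] .. [3,3,3]
lo = A.lo+B.lo = [6.7-3, -4.2-3, 5-3] = [3.700,-7.200,2.000]
hi = A.hi+B.hi = [20.9+3, 5.2+3, 10.7+3] = [23.900,8.200,13.700]
diag = √(20.2²+15.4²+11.7²) = √782.09 = 27.966


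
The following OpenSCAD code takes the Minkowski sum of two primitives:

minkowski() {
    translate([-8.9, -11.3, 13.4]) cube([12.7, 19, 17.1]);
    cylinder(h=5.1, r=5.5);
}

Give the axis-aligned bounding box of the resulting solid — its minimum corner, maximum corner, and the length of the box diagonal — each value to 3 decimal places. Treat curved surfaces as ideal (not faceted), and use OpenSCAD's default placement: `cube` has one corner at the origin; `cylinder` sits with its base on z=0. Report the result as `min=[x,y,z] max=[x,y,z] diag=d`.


A = translate([-8.9, -11.3, 13.4]) cube([12.7, 19, 17.1]) → bbox [-8.9,-11.3,13.4] .. [3.8,7.7,30.5]
B = cylinder(h=5.1, r=5.5) → bbox [-5.5,-5.5,0] .. [5.5,5.5,5.1]
lo = A.lo+B.lo = [-8.9-5.5, -11.3-5.5, 13.4+0] = [-14.400,-16.800,13.400]
hi = A.hi+B.hi = [3.8+5.5, 7.7+5.5, 30.5+5.1] = [9.300,13.200,35.600]
diag = √(23.7²+30²+22.2²) = √1954.53 = 44.210

min=[-14.400,-16.800,13.400] max=[9.300,13.200,35.600] diag=44.210


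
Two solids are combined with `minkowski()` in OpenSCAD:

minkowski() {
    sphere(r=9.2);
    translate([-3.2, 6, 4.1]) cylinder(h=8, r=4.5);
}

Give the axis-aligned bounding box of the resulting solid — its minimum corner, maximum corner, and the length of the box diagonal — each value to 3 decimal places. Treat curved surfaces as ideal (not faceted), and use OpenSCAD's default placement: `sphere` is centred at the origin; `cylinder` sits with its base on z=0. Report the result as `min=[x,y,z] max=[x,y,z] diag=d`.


A = translate([-3.2, 6, 4.1]) cylinder(h=8, r=4.5) → bbox [-7.7,1.5,4.1] .. [1.3,10.5,12.1]
B = sphere(r=9.2) → bbox [-9.2,-9.2,-9.2] .. [9.2,9.2,9.2]
lo = A.lo+B.lo = [-7.7-9.2, 1.5-9.2, 4.1-9.2] = [-16.900,-7.700,-5.100]
hi = A.hi+B.hi = [1.3+9.2, 10.5+9.2, 12.1+9.2] = [10.500,19.700,21.300]
diag = √(27.4²+27.4²+26.4²) = √2198.48 = 46.888

min=[-16.900,-7.700,-5.100] max=[10.500,19.700,21.300] diag=46.888


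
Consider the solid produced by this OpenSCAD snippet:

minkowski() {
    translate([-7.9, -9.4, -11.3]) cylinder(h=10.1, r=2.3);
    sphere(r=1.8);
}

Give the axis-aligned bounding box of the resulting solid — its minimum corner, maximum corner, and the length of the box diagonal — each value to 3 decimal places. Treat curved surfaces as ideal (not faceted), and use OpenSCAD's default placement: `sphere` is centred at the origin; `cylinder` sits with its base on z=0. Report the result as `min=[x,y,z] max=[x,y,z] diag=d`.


A = translate([-7.9, -9.4, -11.3]) cylinder(h=10.1, r=2.3) → bbox [-10.2,-11.7,-11.3] .. [-5.6,-7.1,-1.2]
B = sphere(r=1.8) → bbox [-1.8,-1.8,-1.8] .. [1.8,1.8,1.8]
lo = A.lo+B.lo = [-10.2-1.8, -11.7-1.8, -11.3-1.8] = [-12.000,-13.500,-13.100]
hi = A.hi+B.hi = [-5.6+1.8, -7.1+1.8, -1.2+1.8] = [-3.800,-5.300,0.600]
diag = √(8.2²+8.2²+13.7²) = √322.17 = 17.949

min=[-12.000,-13.500,-13.100] max=[-3.800,-5.300,0.600] diag=17.949


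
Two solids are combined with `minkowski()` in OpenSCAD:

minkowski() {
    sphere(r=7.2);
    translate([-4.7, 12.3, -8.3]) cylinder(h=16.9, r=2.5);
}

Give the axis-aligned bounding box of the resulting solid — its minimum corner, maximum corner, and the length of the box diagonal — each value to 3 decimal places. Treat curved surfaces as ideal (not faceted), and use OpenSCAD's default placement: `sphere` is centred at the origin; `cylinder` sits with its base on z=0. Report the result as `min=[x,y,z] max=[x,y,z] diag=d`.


A = translate([-4.7, 12.3, -8.3]) cylinder(h=16.9, r=2.5) → bbox [-7.2,9.8,-8.3] .. [-2.2,14.8,8.6]
B = sphere(r=7.2) → bbox [-7.2,-7.2,-7.2] .. [7.2,7.2,7.2]
lo = A.lo+B.lo = [-7.2-7.2, 9.8-7.2, -8.3-7.2] = [-14.400,2.600,-15.500]
hi = A.hi+B.hi = [-2.2+7.2, 14.8+7.2, 8.6+7.2] = [5.000,22.000,15.800]
diag = √(19.4²+19.4²+31.3²) = √1732.41 = 41.622

min=[-14.400,2.600,-15.500] max=[5.000,22.000,15.800] diag=41.622


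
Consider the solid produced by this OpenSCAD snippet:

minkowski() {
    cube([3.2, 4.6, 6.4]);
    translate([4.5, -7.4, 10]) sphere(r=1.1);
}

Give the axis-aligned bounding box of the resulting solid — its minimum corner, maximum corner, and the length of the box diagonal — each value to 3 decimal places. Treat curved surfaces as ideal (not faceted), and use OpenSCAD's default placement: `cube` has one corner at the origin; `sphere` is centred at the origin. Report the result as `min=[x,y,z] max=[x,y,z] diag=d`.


min=[3.400,-8.500,8.900] max=[8.800,-1.700,17.500] diag=12.221

A = translate([4.5, -7.4, 10]) sphere(r=1.1) → bbox [3.4,-8.5,8.9] .. [5.6,-6.3,11.1]
B = cube([3.2, 4.6, 6.4]) → bbox [0,0,0] .. [3.2,4.6,6.4]
lo = A.lo+B.lo = [3.4+0, -8.5+0, 8.9+0] = [3.400,-8.500,8.900]
hi = A.hi+B.hi = [5.6+3.2, -6.3+4.6, 11.1+6.4] = [8.800,-1.700,17.500]
diag = √(5.4²+6.8²+8.6²) = √149.36 = 12.221


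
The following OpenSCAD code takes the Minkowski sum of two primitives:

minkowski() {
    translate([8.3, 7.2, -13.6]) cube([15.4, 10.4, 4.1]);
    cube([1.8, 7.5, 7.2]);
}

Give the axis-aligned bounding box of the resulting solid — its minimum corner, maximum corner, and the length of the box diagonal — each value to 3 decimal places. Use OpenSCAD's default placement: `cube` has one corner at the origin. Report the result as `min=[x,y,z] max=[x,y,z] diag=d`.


min=[8.300,7.200,-13.600] max=[25.500,25.100,-2.300] diag=27.275

A = translate([8.3, 7.2, -13.6]) cube([15.4, 10.4, 4.1]) → bbox [8.3,7.2,-13.6] .. [23.7,17.6,-9.5]
B = cube([1.8, 7.5, 7.2]) → bbox [0,0,0] .. [1.8,7.5,7.2]
lo = A.lo+B.lo = [8.3+0, 7.2+0, -13.6+0] = [8.300,7.200,-13.600]
hi = A.hi+B.hi = [23.7+1.8, 17.6+7.5, -9.5+7.2] = [25.500,25.100,-2.300]
diag = √(17.2²+17.9²+11.3²) = √743.94 = 27.275


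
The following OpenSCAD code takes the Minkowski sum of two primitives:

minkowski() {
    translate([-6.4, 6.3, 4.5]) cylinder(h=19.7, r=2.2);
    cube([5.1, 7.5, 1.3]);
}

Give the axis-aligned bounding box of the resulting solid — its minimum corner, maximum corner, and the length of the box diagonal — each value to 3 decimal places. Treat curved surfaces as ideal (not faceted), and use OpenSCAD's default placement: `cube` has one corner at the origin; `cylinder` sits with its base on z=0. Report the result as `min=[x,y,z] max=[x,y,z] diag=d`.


min=[-8.600,4.100,4.500] max=[0.900,16.000,25.500] diag=25.940

A = translate([-6.4, 6.3, 4.5]) cylinder(h=19.7, r=2.2) → bbox [-8.6,4.1,4.5] .. [-4.2,8.5,24.2]
B = cube([5.1, 7.5, 1.3]) → bbox [0,0,0] .. [5.1,7.5,1.3]
lo = A.lo+B.lo = [-8.6+0, 4.1+0, 4.5+0] = [-8.600,4.100,4.500]
hi = A.hi+B.hi = [-4.2+5.1, 8.5+7.5, 24.2+1.3] = [0.900,16.000,25.500]
diag = √(9.5²+11.9²+21²) = √672.86 = 25.940


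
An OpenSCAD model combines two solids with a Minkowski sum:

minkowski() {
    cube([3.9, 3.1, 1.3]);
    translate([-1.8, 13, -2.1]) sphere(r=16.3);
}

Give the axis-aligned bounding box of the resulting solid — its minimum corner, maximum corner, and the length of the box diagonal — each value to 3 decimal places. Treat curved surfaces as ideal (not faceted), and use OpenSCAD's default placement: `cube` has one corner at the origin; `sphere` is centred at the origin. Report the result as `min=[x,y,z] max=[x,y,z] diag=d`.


min=[-18.100,-3.300,-18.400] max=[18.400,32.400,15.500] diag=61.286

A = translate([-1.8, 13, -2.1]) sphere(r=16.3) → bbox [-18.1,-3.3,-18.4] .. [14.5,29.3,14.2]
B = cube([3.9, 3.1, 1.3]) → bbox [0,0,0] .. [3.9,3.1,1.3]
lo = A.lo+B.lo = [-18.1+0, -3.3+0, -18.4+0] = [-18.100,-3.300,-18.400]
hi = A.hi+B.hi = [14.5+3.9, 29.3+3.1, 14.2+1.3] = [18.400,32.400,15.500]
diag = √(36.5²+35.7²+33.9²) = √3755.95 = 61.286


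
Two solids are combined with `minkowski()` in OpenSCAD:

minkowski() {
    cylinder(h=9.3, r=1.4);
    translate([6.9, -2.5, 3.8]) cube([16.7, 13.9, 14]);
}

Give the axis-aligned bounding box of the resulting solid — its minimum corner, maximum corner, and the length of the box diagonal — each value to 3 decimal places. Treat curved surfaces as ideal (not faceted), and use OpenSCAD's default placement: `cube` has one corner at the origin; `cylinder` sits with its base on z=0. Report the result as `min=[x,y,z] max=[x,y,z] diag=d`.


min=[5.500,-3.900,3.800] max=[25.000,12.800,27.100] diag=34.670

A = translate([6.9, -2.5, 3.8]) cube([16.7, 13.9, 14]) → bbox [6.9,-2.5,3.8] .. [23.6,11.4,17.8]
B = cylinder(h=9.3, r=1.4) → bbox [-1.4,-1.4,0] .. [1.4,1.4,9.3]
lo = A.lo+B.lo = [6.9-1.4, -2.5-1.4, 3.8+0] = [5.500,-3.900,3.800]
hi = A.hi+B.hi = [23.6+1.4, 11.4+1.4, 17.8+9.3] = [25.000,12.800,27.100]
diag = √(19.5²+16.7²+23.3²) = √1202.03 = 34.670


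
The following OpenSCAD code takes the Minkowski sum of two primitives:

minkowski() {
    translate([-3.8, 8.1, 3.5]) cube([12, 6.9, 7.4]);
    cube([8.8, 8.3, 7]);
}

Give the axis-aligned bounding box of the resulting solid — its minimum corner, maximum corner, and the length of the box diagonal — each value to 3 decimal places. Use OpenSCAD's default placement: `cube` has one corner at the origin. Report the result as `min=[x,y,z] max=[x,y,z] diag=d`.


min=[-3.800,8.100,3.500] max=[17.000,23.300,17.900] diag=29.513

A = translate([-3.8, 8.1, 3.5]) cube([12, 6.9, 7.4]) → bbox [-3.8,8.1,3.5] .. [8.2,15,10.9]
B = cube([8.8, 8.3, 7]) → bbox [0,0,0] .. [8.8,8.3,7]
lo = A.lo+B.lo = [-3.8+0, 8.1+0, 3.5+0] = [-3.800,8.100,3.500]
hi = A.hi+B.hi = [8.2+8.8, 15+8.3, 10.9+7] = [17.000,23.300,17.900]
diag = √(20.8²+15.2²+14.4²) = √871.04 = 29.513


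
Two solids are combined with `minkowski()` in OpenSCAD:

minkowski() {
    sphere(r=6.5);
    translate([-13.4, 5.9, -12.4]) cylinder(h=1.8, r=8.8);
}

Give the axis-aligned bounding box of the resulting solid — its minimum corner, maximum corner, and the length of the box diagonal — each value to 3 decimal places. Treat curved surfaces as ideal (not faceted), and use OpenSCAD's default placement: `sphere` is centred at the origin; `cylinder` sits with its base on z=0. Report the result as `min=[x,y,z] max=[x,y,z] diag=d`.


min=[-28.700,-9.400,-18.900] max=[1.900,21.200,-4.100] diag=45.736

A = translate([-13.4, 5.9, -12.4]) cylinder(h=1.8, r=8.8) → bbox [-22.2,-2.9,-12.4] .. [-4.6,14.7,-10.6]
B = sphere(r=6.5) → bbox [-6.5,-6.5,-6.5] .. [6.5,6.5,6.5]
lo = A.lo+B.lo = [-22.2-6.5, -2.9-6.5, -12.4-6.5] = [-28.700,-9.400,-18.900]
hi = A.hi+B.hi = [-4.6+6.5, 14.7+6.5, -10.6+6.5] = [1.900,21.200,-4.100]
diag = √(30.6²+30.6²+14.8²) = √2091.76 = 45.736


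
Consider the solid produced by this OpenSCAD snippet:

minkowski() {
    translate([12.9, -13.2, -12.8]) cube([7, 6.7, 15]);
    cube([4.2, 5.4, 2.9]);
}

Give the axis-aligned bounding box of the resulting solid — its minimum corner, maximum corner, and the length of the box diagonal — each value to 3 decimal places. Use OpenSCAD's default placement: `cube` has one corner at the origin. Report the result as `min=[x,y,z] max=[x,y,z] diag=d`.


A = translate([12.9, -13.2, -12.8]) cube([7, 6.7, 15]) → bbox [12.9,-13.2,-12.8] .. [19.9,-6.5,2.2]
B = cube([4.2, 5.4, 2.9]) → bbox [0,0,0] .. [4.2,5.4,2.9]
lo = A.lo+B.lo = [12.9+0, -13.2+0, -12.8+0] = [12.900,-13.200,-12.800]
hi = A.hi+B.hi = [19.9+4.2, -6.5+5.4, 2.2+2.9] = [24.100,-1.100,5.100]
diag = √(11.2²+12.1²+17.9²) = √592.26 = 24.336

min=[12.900,-13.200,-12.800] max=[24.100,-1.100,5.100] diag=24.336


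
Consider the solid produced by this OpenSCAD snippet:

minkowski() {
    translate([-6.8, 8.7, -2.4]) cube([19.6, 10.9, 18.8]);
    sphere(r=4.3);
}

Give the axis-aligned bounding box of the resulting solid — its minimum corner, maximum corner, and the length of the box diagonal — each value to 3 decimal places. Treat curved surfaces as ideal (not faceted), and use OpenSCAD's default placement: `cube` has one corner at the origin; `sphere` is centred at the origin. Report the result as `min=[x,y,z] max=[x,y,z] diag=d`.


min=[-11.100,4.400,-6.700] max=[17.100,23.900,20.700] diag=43.889

A = translate([-6.8, 8.7, -2.4]) cube([19.6, 10.9, 18.8]) → bbox [-6.8,8.7,-2.4] .. [12.8,19.6,16.4]
B = sphere(r=4.3) → bbox [-4.3,-4.3,-4.3] .. [4.3,4.3,4.3]
lo = A.lo+B.lo = [-6.8-4.3, 8.7-4.3, -2.4-4.3] = [-11.100,4.400,-6.700]
hi = A.hi+B.hi = [12.8+4.3, 19.6+4.3, 16.4+4.3] = [17.100,23.900,20.700]
diag = √(28.2²+19.5²+27.4²) = √1926.25 = 43.889


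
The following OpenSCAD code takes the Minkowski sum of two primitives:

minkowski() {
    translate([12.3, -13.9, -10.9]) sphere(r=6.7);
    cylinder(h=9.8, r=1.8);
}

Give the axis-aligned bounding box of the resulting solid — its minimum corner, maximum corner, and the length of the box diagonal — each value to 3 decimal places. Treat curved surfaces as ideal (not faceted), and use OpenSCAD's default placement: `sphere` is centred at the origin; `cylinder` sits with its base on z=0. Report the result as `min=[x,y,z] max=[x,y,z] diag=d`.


A = translate([12.3, -13.9, -10.9]) sphere(r=6.7) → bbox [5.6,-20.6,-17.6] .. [19,-7.2,-4.2]
B = cylinder(h=9.8, r=1.8) → bbox [-1.8,-1.8,0] .. [1.8,1.8,9.8]
lo = A.lo+B.lo = [5.6-1.8, -20.6-1.8, -17.6+0] = [3.800,-22.400,-17.600]
hi = A.hi+B.hi = [19+1.8, -7.2+1.8, -4.2+9.8] = [20.800,-5.400,5.600]
diag = √(17²+17²+23.2²) = √1116.24 = 33.410

min=[3.800,-22.400,-17.600] max=[20.800,-5.400,5.600] diag=33.410


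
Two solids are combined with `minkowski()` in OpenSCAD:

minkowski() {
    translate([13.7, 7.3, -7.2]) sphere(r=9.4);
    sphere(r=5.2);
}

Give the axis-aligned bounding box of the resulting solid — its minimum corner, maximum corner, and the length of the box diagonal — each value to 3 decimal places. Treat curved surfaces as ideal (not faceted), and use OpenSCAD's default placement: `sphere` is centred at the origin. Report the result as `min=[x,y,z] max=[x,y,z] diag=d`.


min=[-0.900,-7.300,-21.800] max=[28.300,21.900,7.400] diag=50.576

A = translate([13.7, 7.3, -7.2]) sphere(r=9.4) → bbox [4.3,-2.1,-16.6] .. [23.1,16.7,2.2]
B = sphere(r=5.2) → bbox [-5.2,-5.2,-5.2] .. [5.2,5.2,5.2]
lo = A.lo+B.lo = [4.3-5.2, -2.1-5.2, -16.6-5.2] = [-0.900,-7.300,-21.800]
hi = A.hi+B.hi = [23.1+5.2, 16.7+5.2, 2.2+5.2] = [28.300,21.900,7.400]
diag = √(29.2²+29.2²+29.2²) = √2557.92 = 50.576


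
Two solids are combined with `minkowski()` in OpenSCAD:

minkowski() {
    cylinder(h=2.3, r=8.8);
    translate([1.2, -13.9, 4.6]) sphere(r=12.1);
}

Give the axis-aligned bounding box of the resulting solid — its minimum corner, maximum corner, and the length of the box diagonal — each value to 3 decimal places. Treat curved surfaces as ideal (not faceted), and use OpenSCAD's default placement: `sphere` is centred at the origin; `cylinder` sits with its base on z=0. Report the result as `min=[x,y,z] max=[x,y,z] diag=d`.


min=[-19.700,-34.800,-7.500] max=[22.100,7.000,19.000] diag=64.782

A = translate([1.2, -13.9, 4.6]) sphere(r=12.1) → bbox [-10.9,-26,-7.5] .. [13.3,-1.8,16.7]
B = cylinder(h=2.3, r=8.8) → bbox [-8.8,-8.8,0] .. [8.8,8.8,2.3]
lo = A.lo+B.lo = [-10.9-8.8, -26-8.8, -7.5+0] = [-19.700,-34.800,-7.500]
hi = A.hi+B.hi = [13.3+8.8, -1.8+8.8, 16.7+2.3] = [22.100,7.000,19.000]
diag = √(41.8²+41.8²+26.5²) = √4196.73 = 64.782


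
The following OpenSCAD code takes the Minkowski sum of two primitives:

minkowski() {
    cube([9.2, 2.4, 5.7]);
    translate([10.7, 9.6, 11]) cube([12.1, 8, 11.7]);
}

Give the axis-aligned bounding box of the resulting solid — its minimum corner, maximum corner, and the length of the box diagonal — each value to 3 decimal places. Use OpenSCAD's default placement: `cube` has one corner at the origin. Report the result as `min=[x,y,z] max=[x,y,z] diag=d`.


A = translate([10.7, 9.6, 11]) cube([12.1, 8, 11.7]) → bbox [10.7,9.6,11] .. [22.8,17.6,22.7]
B = cube([9.2, 2.4, 5.7]) → bbox [0,0,0] .. [9.2,2.4,5.7]
lo = A.lo+B.lo = [10.7+0, 9.6+0, 11+0] = [10.700,9.600,11.000]
hi = A.hi+B.hi = [22.8+9.2, 17.6+2.4, 22.7+5.7] = [32.000,20.000,28.400]
diag = √(21.3²+10.4²+17.4²) = √864.61 = 29.404

min=[10.700,9.600,11.000] max=[32.000,20.000,28.400] diag=29.404


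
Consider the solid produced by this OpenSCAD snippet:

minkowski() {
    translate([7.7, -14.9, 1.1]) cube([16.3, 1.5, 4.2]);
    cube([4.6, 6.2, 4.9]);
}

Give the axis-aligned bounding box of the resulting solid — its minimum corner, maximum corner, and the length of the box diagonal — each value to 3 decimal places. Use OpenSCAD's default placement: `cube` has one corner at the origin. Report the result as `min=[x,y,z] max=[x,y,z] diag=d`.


min=[7.700,-14.900,1.100] max=[28.600,-7.200,10.200] diag=24.061

A = translate([7.7, -14.9, 1.1]) cube([16.3, 1.5, 4.2]) → bbox [7.7,-14.9,1.1] .. [24,-13.4,5.3]
B = cube([4.6, 6.2, 4.9]) → bbox [0,0,0] .. [4.6,6.2,4.9]
lo = A.lo+B.lo = [7.7+0, -14.9+0, 1.1+0] = [7.700,-14.900,1.100]
hi = A.hi+B.hi = [24+4.6, -13.4+6.2, 5.3+4.9] = [28.600,-7.200,10.200]
diag = √(20.9²+7.7²+9.1²) = √578.91 = 24.061


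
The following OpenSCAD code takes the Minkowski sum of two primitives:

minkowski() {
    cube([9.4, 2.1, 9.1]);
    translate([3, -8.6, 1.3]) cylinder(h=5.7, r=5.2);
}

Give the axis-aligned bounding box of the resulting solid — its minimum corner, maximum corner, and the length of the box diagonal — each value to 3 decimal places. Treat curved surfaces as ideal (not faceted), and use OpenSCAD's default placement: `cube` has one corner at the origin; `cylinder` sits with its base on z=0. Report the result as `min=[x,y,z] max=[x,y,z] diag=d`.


A = translate([3, -8.6, 1.3]) cylinder(h=5.7, r=5.2) → bbox [-2.2,-13.8,1.3] .. [8.2,-3.4,7]
B = cube([9.4, 2.1, 9.1]) → bbox [0,0,0] .. [9.4,2.1,9.1]
lo = A.lo+B.lo = [-2.2+0, -13.8+0, 1.3+0] = [-2.200,-13.800,1.300]
hi = A.hi+B.hi = [8.2+9.4, -3.4+2.1, 7+9.1] = [17.600,-1.300,16.100]
diag = √(19.8²+12.5²+14.8²) = √767.33 = 27.701

min=[-2.200,-13.800,1.300] max=[17.600,-1.300,16.100] diag=27.701


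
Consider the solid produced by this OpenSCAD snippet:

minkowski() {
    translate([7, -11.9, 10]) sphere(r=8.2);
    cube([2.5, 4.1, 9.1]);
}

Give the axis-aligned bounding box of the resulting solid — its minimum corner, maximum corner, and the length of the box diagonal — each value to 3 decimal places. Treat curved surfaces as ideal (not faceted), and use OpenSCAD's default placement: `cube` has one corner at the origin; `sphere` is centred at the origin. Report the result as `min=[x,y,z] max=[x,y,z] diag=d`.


A = translate([7, -11.9, 10]) sphere(r=8.2) → bbox [-1.2,-20.1,1.8] .. [15.2,-3.7,18.2]
B = cube([2.5, 4.1, 9.1]) → bbox [0,0,0] .. [2.5,4.1,9.1]
lo = A.lo+B.lo = [-1.2+0, -20.1+0, 1.8+0] = [-1.200,-20.100,1.800]
hi = A.hi+B.hi = [15.2+2.5, -3.7+4.1, 18.2+9.1] = [17.700,0.400,27.300]
diag = √(18.9²+20.5²+25.5²) = √1427.71 = 37.785

min=[-1.200,-20.100,1.800] max=[17.700,0.400,27.300] diag=37.785


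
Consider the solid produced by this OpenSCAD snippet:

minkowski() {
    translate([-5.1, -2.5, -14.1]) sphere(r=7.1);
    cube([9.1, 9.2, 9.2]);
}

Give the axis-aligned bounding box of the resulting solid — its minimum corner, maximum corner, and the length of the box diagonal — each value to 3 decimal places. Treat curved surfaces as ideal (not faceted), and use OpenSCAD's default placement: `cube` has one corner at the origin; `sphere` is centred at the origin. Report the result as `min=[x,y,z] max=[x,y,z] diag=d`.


min=[-12.200,-9.600,-21.200] max=[11.100,13.800,2.200] diag=40.472

A = translate([-5.1, -2.5, -14.1]) sphere(r=7.1) → bbox [-12.2,-9.6,-21.2] .. [2,4.6,-7]
B = cube([9.1, 9.2, 9.2]) → bbox [0,0,0] .. [9.1,9.2,9.2]
lo = A.lo+B.lo = [-12.2+0, -9.6+0, -21.2+0] = [-12.200,-9.600,-21.200]
hi = A.hi+B.hi = [2+9.1, 4.6+9.2, -7+9.2] = [11.100,13.800,2.200]
diag = √(23.3²+23.4²+23.4²) = √1638.01 = 40.472


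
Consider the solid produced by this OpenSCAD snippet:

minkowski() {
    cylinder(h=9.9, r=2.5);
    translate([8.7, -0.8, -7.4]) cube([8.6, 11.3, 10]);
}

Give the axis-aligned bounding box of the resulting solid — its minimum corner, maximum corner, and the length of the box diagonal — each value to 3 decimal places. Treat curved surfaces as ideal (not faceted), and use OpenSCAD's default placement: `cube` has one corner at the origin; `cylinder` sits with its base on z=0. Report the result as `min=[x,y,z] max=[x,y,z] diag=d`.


min=[6.200,-3.300,-7.400] max=[19.800,13.000,12.500] diag=29.097

A = translate([8.7, -0.8, -7.4]) cube([8.6, 11.3, 10]) → bbox [8.7,-0.8,-7.4] .. [17.3,10.5,2.6]
B = cylinder(h=9.9, r=2.5) → bbox [-2.5,-2.5,0] .. [2.5,2.5,9.9]
lo = A.lo+B.lo = [8.7-2.5, -0.8-2.5, -7.4+0] = [6.200,-3.300,-7.400]
hi = A.hi+B.hi = [17.3+2.5, 10.5+2.5, 2.6+9.9] = [19.800,13.000,12.500]
diag = √(13.6²+16.3²+19.9²) = √846.66 = 29.097


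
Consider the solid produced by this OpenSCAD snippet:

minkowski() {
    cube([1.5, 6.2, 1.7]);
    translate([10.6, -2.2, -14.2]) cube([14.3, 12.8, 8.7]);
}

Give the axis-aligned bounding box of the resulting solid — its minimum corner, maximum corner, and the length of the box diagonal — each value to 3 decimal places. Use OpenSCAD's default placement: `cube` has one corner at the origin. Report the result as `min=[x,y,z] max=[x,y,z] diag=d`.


A = translate([10.6, -2.2, -14.2]) cube([14.3, 12.8, 8.7]) → bbox [10.6,-2.2,-14.2] .. [24.9,10.6,-5.5]
B = cube([1.5, 6.2, 1.7]) → bbox [0,0,0] .. [1.5,6.2,1.7]
lo = A.lo+B.lo = [10.6+0, -2.2+0, -14.2+0] = [10.600,-2.200,-14.200]
hi = A.hi+B.hi = [24.9+1.5, 10.6+6.2, -5.5+1.7] = [26.400,16.800,-3.800]
diag = √(15.8²+19²+10.4²) = √718.8 = 26.810

min=[10.600,-2.200,-14.200] max=[26.400,16.800,-3.800] diag=26.810


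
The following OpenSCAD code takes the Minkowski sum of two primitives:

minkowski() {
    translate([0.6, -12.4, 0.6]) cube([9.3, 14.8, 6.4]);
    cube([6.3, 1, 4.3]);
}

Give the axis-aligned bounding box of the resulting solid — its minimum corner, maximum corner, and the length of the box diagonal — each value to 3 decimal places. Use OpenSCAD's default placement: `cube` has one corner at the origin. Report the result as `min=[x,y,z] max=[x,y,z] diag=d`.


A = translate([0.6, -12.4, 0.6]) cube([9.3, 14.8, 6.4]) → bbox [0.6,-12.4,0.6] .. [9.9,2.4,7]
B = cube([6.3, 1, 4.3]) → bbox [0,0,0] .. [6.3,1,4.3]
lo = A.lo+B.lo = [0.6+0, -12.4+0, 0.6+0] = [0.600,-12.400,0.600]
hi = A.hi+B.hi = [9.9+6.3, 2.4+1, 7+4.3] = [16.200,3.400,11.300]
diag = √(15.6²+15.8²+10.7²) = √607.49 = 24.647

min=[0.600,-12.400,0.600] max=[16.200,3.400,11.300] diag=24.647


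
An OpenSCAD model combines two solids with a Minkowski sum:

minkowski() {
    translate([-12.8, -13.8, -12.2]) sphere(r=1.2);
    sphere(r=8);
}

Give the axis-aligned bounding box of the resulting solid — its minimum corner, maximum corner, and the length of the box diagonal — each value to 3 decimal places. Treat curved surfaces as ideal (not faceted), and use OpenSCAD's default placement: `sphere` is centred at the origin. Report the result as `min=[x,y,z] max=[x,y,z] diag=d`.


min=[-22.000,-23.000,-21.400] max=[-3.600,-4.600,-3.000] diag=31.870

A = translate([-12.8, -13.8, -12.2]) sphere(r=1.2) → bbox [-14,-15,-13.4] .. [-11.6,-12.6,-11]
B = sphere(r=8) → bbox [-8,-8,-8] .. [8,8,8]
lo = A.lo+B.lo = [-14-8, -15-8, -13.4-8] = [-22.000,-23.000,-21.400]
hi = A.hi+B.hi = [-11.6+8, -12.6+8, -11+8] = [-3.600,-4.600,-3.000]
diag = √(18.4²+18.4²+18.4²) = √1015.68 = 31.870


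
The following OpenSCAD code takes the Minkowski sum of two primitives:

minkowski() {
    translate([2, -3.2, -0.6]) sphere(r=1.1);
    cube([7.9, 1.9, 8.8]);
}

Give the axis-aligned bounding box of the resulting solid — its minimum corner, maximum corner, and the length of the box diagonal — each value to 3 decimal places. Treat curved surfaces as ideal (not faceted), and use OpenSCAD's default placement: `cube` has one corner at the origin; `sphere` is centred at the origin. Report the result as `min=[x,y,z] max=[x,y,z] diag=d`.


min=[0.900,-4.300,-1.700] max=[11.000,-0.200,9.300] diag=15.486

A = translate([2, -3.2, -0.6]) sphere(r=1.1) → bbox [0.9,-4.3,-1.7] .. [3.1,-2.1,0.5]
B = cube([7.9, 1.9, 8.8]) → bbox [0,0,0] .. [7.9,1.9,8.8]
lo = A.lo+B.lo = [0.9+0, -4.3+0, -1.7+0] = [0.900,-4.300,-1.700]
hi = A.hi+B.hi = [3.1+7.9, -2.1+1.9, 0.5+8.8] = [11.000,-0.200,9.300]
diag = √(10.1²+4.1²+11²) = √239.82 = 15.486
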